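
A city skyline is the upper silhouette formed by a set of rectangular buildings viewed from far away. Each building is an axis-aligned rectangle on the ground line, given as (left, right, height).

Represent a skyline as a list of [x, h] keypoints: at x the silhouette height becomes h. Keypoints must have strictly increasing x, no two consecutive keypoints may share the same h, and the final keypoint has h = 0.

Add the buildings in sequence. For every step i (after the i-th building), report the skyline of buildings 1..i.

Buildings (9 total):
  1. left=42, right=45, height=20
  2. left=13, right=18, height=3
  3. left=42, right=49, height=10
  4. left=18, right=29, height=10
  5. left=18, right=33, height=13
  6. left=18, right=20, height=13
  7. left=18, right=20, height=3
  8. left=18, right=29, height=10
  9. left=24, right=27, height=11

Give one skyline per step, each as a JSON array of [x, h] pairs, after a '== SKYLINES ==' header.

== SKYLINES ==
[[42,20],[45,0]]
[[13,3],[18,0],[42,20],[45,0]]
[[13,3],[18,0],[42,20],[45,10],[49,0]]
[[13,3],[18,10],[29,0],[42,20],[45,10],[49,0]]
[[13,3],[18,13],[33,0],[42,20],[45,10],[49,0]]
[[13,3],[18,13],[33,0],[42,20],[45,10],[49,0]]
[[13,3],[18,13],[33,0],[42,20],[45,10],[49,0]]
[[13,3],[18,13],[33,0],[42,20],[45,10],[49,0]]
[[13,3],[18,13],[33,0],[42,20],[45,10],[49,0]]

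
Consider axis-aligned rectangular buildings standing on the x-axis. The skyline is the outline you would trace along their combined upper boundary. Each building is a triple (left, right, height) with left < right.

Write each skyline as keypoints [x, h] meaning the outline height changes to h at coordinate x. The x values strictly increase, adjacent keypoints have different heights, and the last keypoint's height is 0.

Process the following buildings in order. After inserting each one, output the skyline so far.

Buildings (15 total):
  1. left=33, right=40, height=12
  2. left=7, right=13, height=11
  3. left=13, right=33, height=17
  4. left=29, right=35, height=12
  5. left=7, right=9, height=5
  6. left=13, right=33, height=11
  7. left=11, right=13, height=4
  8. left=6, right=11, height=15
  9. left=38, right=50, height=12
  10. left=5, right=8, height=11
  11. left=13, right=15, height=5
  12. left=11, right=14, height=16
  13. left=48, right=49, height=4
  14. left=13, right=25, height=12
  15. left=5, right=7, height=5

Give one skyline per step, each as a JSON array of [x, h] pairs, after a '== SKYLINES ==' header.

== SKYLINES ==
[[33,12],[40,0]]
[[7,11],[13,0],[33,12],[40,0]]
[[7,11],[13,17],[33,12],[40,0]]
[[7,11],[13,17],[33,12],[40,0]]
[[7,11],[13,17],[33,12],[40,0]]
[[7,11],[13,17],[33,12],[40,0]]
[[7,11],[13,17],[33,12],[40,0]]
[[6,15],[11,11],[13,17],[33,12],[40,0]]
[[6,15],[11,11],[13,17],[33,12],[50,0]]
[[5,11],[6,15],[11,11],[13,17],[33,12],[50,0]]
[[5,11],[6,15],[11,11],[13,17],[33,12],[50,0]]
[[5,11],[6,15],[11,16],[13,17],[33,12],[50,0]]
[[5,11],[6,15],[11,16],[13,17],[33,12],[50,0]]
[[5,11],[6,15],[11,16],[13,17],[33,12],[50,0]]
[[5,11],[6,15],[11,16],[13,17],[33,12],[50,0]]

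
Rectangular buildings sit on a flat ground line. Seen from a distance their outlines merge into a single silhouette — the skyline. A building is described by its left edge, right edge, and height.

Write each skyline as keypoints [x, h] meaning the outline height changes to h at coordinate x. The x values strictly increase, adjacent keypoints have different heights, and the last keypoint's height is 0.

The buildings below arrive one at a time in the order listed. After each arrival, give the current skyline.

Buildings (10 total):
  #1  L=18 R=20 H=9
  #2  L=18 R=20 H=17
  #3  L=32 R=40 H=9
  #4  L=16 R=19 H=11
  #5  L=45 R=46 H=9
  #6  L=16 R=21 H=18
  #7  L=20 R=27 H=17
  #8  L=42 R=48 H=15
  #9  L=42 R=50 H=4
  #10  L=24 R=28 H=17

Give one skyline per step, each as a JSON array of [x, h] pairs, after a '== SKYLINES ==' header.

== SKYLINES ==
[[18,9],[20,0]]
[[18,17],[20,0]]
[[18,17],[20,0],[32,9],[40,0]]
[[16,11],[18,17],[20,0],[32,9],[40,0]]
[[16,11],[18,17],[20,0],[32,9],[40,0],[45,9],[46,0]]
[[16,18],[21,0],[32,9],[40,0],[45,9],[46,0]]
[[16,18],[21,17],[27,0],[32,9],[40,0],[45,9],[46,0]]
[[16,18],[21,17],[27,0],[32,9],[40,0],[42,15],[48,0]]
[[16,18],[21,17],[27,0],[32,9],[40,0],[42,15],[48,4],[50,0]]
[[16,18],[21,17],[28,0],[32,9],[40,0],[42,15],[48,4],[50,0]]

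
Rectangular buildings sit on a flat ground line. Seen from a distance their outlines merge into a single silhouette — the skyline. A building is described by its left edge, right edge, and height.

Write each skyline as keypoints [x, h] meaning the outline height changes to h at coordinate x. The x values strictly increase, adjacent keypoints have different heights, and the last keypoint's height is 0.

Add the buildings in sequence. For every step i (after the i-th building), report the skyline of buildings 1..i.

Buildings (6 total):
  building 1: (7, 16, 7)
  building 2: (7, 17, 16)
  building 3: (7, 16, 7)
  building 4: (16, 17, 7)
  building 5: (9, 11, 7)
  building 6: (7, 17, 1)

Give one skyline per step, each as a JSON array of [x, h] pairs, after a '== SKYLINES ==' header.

== SKYLINES ==
[[7,7],[16,0]]
[[7,16],[17,0]]
[[7,16],[17,0]]
[[7,16],[17,0]]
[[7,16],[17,0]]
[[7,16],[17,0]]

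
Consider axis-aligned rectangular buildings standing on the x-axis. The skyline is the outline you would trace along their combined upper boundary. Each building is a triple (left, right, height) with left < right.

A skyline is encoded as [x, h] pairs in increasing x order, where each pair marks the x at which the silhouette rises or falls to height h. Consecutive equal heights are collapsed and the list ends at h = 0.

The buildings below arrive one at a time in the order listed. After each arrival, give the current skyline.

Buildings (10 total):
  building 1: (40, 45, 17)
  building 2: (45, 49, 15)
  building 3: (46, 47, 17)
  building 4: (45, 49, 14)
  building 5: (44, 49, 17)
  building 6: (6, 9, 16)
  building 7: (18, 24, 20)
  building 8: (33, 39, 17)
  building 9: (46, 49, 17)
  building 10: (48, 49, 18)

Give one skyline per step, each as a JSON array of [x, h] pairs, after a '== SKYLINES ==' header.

== SKYLINES ==
[[40,17],[45,0]]
[[40,17],[45,15],[49,0]]
[[40,17],[45,15],[46,17],[47,15],[49,0]]
[[40,17],[45,15],[46,17],[47,15],[49,0]]
[[40,17],[49,0]]
[[6,16],[9,0],[40,17],[49,0]]
[[6,16],[9,0],[18,20],[24,0],[40,17],[49,0]]
[[6,16],[9,0],[18,20],[24,0],[33,17],[39,0],[40,17],[49,0]]
[[6,16],[9,0],[18,20],[24,0],[33,17],[39,0],[40,17],[49,0]]
[[6,16],[9,0],[18,20],[24,0],[33,17],[39,0],[40,17],[48,18],[49,0]]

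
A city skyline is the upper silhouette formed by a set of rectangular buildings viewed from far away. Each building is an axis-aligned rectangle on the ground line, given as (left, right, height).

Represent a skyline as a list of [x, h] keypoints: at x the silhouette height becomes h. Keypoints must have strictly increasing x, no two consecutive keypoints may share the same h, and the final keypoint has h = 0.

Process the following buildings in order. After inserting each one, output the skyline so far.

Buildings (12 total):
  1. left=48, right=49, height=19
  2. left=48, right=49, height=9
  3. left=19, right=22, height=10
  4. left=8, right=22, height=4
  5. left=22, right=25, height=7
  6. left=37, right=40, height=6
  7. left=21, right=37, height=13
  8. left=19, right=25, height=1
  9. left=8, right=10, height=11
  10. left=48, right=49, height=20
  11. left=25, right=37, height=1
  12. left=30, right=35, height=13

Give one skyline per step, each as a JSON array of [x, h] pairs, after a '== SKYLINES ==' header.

== SKYLINES ==
[[48,19],[49,0]]
[[48,19],[49,0]]
[[19,10],[22,0],[48,19],[49,0]]
[[8,4],[19,10],[22,0],[48,19],[49,0]]
[[8,4],[19,10],[22,7],[25,0],[48,19],[49,0]]
[[8,4],[19,10],[22,7],[25,0],[37,6],[40,0],[48,19],[49,0]]
[[8,4],[19,10],[21,13],[37,6],[40,0],[48,19],[49,0]]
[[8,4],[19,10],[21,13],[37,6],[40,0],[48,19],[49,0]]
[[8,11],[10,4],[19,10],[21,13],[37,6],[40,0],[48,19],[49,0]]
[[8,11],[10,4],[19,10],[21,13],[37,6],[40,0],[48,20],[49,0]]
[[8,11],[10,4],[19,10],[21,13],[37,6],[40,0],[48,20],[49,0]]
[[8,11],[10,4],[19,10],[21,13],[37,6],[40,0],[48,20],[49,0]]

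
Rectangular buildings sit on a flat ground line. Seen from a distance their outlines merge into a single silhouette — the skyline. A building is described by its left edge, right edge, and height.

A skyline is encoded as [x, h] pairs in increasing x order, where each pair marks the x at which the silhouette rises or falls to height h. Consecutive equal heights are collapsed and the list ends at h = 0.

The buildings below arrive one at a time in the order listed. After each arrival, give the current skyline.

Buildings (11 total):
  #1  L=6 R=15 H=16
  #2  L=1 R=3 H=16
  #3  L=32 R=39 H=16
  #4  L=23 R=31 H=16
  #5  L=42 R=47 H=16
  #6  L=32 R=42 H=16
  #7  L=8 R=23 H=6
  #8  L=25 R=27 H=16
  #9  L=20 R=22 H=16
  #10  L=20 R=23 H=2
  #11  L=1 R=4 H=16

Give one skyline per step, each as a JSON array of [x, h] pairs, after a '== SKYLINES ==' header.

== SKYLINES ==
[[6,16],[15,0]]
[[1,16],[3,0],[6,16],[15,0]]
[[1,16],[3,0],[6,16],[15,0],[32,16],[39,0]]
[[1,16],[3,0],[6,16],[15,0],[23,16],[31,0],[32,16],[39,0]]
[[1,16],[3,0],[6,16],[15,0],[23,16],[31,0],[32,16],[39,0],[42,16],[47,0]]
[[1,16],[3,0],[6,16],[15,0],[23,16],[31,0],[32,16],[47,0]]
[[1,16],[3,0],[6,16],[15,6],[23,16],[31,0],[32,16],[47,0]]
[[1,16],[3,0],[6,16],[15,6],[23,16],[31,0],[32,16],[47,0]]
[[1,16],[3,0],[6,16],[15,6],[20,16],[22,6],[23,16],[31,0],[32,16],[47,0]]
[[1,16],[3,0],[6,16],[15,6],[20,16],[22,6],[23,16],[31,0],[32,16],[47,0]]
[[1,16],[4,0],[6,16],[15,6],[20,16],[22,6],[23,16],[31,0],[32,16],[47,0]]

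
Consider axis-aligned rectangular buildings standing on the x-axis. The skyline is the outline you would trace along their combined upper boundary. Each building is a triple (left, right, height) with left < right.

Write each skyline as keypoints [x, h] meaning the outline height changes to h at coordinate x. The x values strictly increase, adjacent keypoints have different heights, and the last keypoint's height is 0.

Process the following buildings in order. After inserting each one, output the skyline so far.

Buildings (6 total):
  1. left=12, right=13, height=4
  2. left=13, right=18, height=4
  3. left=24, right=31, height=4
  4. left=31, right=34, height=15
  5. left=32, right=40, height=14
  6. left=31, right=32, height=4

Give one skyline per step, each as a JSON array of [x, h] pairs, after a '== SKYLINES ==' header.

== SKYLINES ==
[[12,4],[13,0]]
[[12,4],[18,0]]
[[12,4],[18,0],[24,4],[31,0]]
[[12,4],[18,0],[24,4],[31,15],[34,0]]
[[12,4],[18,0],[24,4],[31,15],[34,14],[40,0]]
[[12,4],[18,0],[24,4],[31,15],[34,14],[40,0]]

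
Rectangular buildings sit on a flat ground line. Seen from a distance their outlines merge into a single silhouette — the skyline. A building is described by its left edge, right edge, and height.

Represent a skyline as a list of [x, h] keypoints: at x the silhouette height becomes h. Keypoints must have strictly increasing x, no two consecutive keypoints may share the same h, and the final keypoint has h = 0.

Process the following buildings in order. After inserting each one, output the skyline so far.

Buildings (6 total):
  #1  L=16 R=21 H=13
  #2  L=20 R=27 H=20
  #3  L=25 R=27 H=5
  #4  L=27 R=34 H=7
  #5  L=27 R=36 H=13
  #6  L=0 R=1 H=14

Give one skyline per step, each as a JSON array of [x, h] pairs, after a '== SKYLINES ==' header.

== SKYLINES ==
[[16,13],[21,0]]
[[16,13],[20,20],[27,0]]
[[16,13],[20,20],[27,0]]
[[16,13],[20,20],[27,7],[34,0]]
[[16,13],[20,20],[27,13],[36,0]]
[[0,14],[1,0],[16,13],[20,20],[27,13],[36,0]]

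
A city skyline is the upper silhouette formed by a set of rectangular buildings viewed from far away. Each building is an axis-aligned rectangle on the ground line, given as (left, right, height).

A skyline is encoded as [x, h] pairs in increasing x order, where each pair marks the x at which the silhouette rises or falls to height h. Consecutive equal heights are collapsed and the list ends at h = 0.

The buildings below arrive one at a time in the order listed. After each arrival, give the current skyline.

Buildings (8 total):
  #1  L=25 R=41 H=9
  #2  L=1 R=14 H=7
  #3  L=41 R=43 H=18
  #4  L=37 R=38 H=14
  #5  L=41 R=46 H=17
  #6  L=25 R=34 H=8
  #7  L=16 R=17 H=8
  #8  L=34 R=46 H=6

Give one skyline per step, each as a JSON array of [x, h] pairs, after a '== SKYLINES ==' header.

== SKYLINES ==
[[25,9],[41,0]]
[[1,7],[14,0],[25,9],[41,0]]
[[1,7],[14,0],[25,9],[41,18],[43,0]]
[[1,7],[14,0],[25,9],[37,14],[38,9],[41,18],[43,0]]
[[1,7],[14,0],[25,9],[37,14],[38,9],[41,18],[43,17],[46,0]]
[[1,7],[14,0],[25,9],[37,14],[38,9],[41,18],[43,17],[46,0]]
[[1,7],[14,0],[16,8],[17,0],[25,9],[37,14],[38,9],[41,18],[43,17],[46,0]]
[[1,7],[14,0],[16,8],[17,0],[25,9],[37,14],[38,9],[41,18],[43,17],[46,0]]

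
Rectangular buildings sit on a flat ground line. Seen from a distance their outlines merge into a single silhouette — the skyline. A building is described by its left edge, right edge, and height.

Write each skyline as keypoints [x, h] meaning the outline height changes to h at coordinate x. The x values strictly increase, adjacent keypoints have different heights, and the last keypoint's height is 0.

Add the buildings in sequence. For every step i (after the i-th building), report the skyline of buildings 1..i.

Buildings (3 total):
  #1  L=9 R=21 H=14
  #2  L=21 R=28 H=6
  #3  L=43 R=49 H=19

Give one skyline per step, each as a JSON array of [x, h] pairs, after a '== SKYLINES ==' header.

== SKYLINES ==
[[9,14],[21,0]]
[[9,14],[21,6],[28,0]]
[[9,14],[21,6],[28,0],[43,19],[49,0]]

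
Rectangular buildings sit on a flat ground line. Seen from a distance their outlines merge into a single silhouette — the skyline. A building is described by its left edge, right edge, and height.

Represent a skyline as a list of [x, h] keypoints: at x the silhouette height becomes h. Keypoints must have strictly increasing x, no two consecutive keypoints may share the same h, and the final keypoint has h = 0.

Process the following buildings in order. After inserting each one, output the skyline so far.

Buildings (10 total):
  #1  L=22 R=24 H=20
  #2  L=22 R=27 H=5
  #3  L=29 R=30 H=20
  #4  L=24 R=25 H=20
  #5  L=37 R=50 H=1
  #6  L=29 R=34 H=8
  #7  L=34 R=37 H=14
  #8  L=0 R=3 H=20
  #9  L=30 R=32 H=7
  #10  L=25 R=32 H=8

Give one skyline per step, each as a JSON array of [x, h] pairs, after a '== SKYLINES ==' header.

== SKYLINES ==
[[22,20],[24,0]]
[[22,20],[24,5],[27,0]]
[[22,20],[24,5],[27,0],[29,20],[30,0]]
[[22,20],[25,5],[27,0],[29,20],[30,0]]
[[22,20],[25,5],[27,0],[29,20],[30,0],[37,1],[50,0]]
[[22,20],[25,5],[27,0],[29,20],[30,8],[34,0],[37,1],[50,0]]
[[22,20],[25,5],[27,0],[29,20],[30,8],[34,14],[37,1],[50,0]]
[[0,20],[3,0],[22,20],[25,5],[27,0],[29,20],[30,8],[34,14],[37,1],[50,0]]
[[0,20],[3,0],[22,20],[25,5],[27,0],[29,20],[30,8],[34,14],[37,1],[50,0]]
[[0,20],[3,0],[22,20],[25,8],[29,20],[30,8],[34,14],[37,1],[50,0]]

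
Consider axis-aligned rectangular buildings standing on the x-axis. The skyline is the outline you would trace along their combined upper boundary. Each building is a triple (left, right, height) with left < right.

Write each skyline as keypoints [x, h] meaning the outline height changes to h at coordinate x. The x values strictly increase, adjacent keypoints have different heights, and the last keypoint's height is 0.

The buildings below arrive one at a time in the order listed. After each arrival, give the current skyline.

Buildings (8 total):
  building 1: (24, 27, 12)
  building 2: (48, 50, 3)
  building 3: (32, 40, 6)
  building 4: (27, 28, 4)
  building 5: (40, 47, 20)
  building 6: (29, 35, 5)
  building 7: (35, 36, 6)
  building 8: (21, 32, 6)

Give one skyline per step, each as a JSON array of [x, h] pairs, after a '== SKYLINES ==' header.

== SKYLINES ==
[[24,12],[27,0]]
[[24,12],[27,0],[48,3],[50,0]]
[[24,12],[27,0],[32,6],[40,0],[48,3],[50,0]]
[[24,12],[27,4],[28,0],[32,6],[40,0],[48,3],[50,0]]
[[24,12],[27,4],[28,0],[32,6],[40,20],[47,0],[48,3],[50,0]]
[[24,12],[27,4],[28,0],[29,5],[32,6],[40,20],[47,0],[48,3],[50,0]]
[[24,12],[27,4],[28,0],[29,5],[32,6],[40,20],[47,0],[48,3],[50,0]]
[[21,6],[24,12],[27,6],[40,20],[47,0],[48,3],[50,0]]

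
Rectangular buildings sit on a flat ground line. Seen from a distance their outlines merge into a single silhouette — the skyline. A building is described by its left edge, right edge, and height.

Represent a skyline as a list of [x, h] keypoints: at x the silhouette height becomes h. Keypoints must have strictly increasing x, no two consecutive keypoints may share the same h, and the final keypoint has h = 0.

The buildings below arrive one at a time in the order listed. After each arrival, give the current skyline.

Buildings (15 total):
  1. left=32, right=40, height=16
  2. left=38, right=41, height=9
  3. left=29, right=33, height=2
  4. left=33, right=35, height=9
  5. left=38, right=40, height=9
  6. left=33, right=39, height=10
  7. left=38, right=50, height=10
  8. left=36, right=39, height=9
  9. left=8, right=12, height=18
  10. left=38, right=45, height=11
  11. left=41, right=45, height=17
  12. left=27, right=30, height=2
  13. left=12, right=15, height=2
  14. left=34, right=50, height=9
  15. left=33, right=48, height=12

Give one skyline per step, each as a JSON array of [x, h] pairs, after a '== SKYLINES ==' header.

== SKYLINES ==
[[32,16],[40,0]]
[[32,16],[40,9],[41,0]]
[[29,2],[32,16],[40,9],[41,0]]
[[29,2],[32,16],[40,9],[41,0]]
[[29,2],[32,16],[40,9],[41,0]]
[[29,2],[32,16],[40,9],[41,0]]
[[29,2],[32,16],[40,10],[50,0]]
[[29,2],[32,16],[40,10],[50,0]]
[[8,18],[12,0],[29,2],[32,16],[40,10],[50,0]]
[[8,18],[12,0],[29,2],[32,16],[40,11],[45,10],[50,0]]
[[8,18],[12,0],[29,2],[32,16],[40,11],[41,17],[45,10],[50,0]]
[[8,18],[12,0],[27,2],[32,16],[40,11],[41,17],[45,10],[50,0]]
[[8,18],[12,2],[15,0],[27,2],[32,16],[40,11],[41,17],[45,10],[50,0]]
[[8,18],[12,2],[15,0],[27,2],[32,16],[40,11],[41,17],[45,10],[50,0]]
[[8,18],[12,2],[15,0],[27,2],[32,16],[40,12],[41,17],[45,12],[48,10],[50,0]]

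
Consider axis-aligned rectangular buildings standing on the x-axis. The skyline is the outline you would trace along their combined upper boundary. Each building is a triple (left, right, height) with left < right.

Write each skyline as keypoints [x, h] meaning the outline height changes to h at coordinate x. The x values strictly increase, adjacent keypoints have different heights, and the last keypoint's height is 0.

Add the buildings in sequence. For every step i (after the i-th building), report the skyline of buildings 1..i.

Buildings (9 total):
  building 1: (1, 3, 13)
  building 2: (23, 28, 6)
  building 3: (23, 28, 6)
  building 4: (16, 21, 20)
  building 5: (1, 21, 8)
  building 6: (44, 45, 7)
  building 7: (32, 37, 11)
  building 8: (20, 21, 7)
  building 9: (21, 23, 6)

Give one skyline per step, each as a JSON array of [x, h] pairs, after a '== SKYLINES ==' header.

== SKYLINES ==
[[1,13],[3,0]]
[[1,13],[3,0],[23,6],[28,0]]
[[1,13],[3,0],[23,6],[28,0]]
[[1,13],[3,0],[16,20],[21,0],[23,6],[28,0]]
[[1,13],[3,8],[16,20],[21,0],[23,6],[28,0]]
[[1,13],[3,8],[16,20],[21,0],[23,6],[28,0],[44,7],[45,0]]
[[1,13],[3,8],[16,20],[21,0],[23,6],[28,0],[32,11],[37,0],[44,7],[45,0]]
[[1,13],[3,8],[16,20],[21,0],[23,6],[28,0],[32,11],[37,0],[44,7],[45,0]]
[[1,13],[3,8],[16,20],[21,6],[28,0],[32,11],[37,0],[44,7],[45,0]]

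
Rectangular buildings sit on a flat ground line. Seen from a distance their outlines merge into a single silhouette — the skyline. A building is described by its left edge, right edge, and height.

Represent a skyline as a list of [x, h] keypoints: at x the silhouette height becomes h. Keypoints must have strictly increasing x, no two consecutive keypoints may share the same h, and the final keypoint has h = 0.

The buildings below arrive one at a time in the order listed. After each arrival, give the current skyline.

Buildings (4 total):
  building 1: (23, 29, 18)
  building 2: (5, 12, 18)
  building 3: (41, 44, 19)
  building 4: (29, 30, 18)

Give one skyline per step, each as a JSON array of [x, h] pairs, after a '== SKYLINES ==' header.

== SKYLINES ==
[[23,18],[29,0]]
[[5,18],[12,0],[23,18],[29,0]]
[[5,18],[12,0],[23,18],[29,0],[41,19],[44,0]]
[[5,18],[12,0],[23,18],[30,0],[41,19],[44,0]]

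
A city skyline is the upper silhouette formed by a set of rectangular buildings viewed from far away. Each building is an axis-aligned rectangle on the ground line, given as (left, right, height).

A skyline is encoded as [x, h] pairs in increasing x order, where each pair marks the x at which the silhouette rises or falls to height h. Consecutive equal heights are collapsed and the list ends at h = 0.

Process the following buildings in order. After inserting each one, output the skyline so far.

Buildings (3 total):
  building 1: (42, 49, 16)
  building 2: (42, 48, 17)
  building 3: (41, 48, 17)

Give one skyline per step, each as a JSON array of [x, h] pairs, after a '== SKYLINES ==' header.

== SKYLINES ==
[[42,16],[49,0]]
[[42,17],[48,16],[49,0]]
[[41,17],[48,16],[49,0]]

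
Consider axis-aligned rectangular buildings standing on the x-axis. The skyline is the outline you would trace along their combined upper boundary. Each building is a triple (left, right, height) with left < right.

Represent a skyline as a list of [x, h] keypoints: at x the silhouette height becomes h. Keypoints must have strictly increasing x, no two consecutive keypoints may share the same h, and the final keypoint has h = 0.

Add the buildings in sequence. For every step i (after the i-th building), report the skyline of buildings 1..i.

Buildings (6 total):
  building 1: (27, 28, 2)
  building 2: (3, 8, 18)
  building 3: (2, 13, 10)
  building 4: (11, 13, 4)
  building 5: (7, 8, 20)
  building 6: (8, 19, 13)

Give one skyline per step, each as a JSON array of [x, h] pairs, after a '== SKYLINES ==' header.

== SKYLINES ==
[[27,2],[28,0]]
[[3,18],[8,0],[27,2],[28,0]]
[[2,10],[3,18],[8,10],[13,0],[27,2],[28,0]]
[[2,10],[3,18],[8,10],[13,0],[27,2],[28,0]]
[[2,10],[3,18],[7,20],[8,10],[13,0],[27,2],[28,0]]
[[2,10],[3,18],[7,20],[8,13],[19,0],[27,2],[28,0]]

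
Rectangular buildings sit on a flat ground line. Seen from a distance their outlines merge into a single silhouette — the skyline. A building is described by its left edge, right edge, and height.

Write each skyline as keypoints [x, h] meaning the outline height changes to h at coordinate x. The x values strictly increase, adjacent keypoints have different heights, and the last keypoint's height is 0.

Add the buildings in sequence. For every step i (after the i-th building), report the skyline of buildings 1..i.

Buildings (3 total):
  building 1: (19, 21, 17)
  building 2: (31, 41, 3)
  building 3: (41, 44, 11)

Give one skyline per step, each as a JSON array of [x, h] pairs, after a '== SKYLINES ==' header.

== SKYLINES ==
[[19,17],[21,0]]
[[19,17],[21,0],[31,3],[41,0]]
[[19,17],[21,0],[31,3],[41,11],[44,0]]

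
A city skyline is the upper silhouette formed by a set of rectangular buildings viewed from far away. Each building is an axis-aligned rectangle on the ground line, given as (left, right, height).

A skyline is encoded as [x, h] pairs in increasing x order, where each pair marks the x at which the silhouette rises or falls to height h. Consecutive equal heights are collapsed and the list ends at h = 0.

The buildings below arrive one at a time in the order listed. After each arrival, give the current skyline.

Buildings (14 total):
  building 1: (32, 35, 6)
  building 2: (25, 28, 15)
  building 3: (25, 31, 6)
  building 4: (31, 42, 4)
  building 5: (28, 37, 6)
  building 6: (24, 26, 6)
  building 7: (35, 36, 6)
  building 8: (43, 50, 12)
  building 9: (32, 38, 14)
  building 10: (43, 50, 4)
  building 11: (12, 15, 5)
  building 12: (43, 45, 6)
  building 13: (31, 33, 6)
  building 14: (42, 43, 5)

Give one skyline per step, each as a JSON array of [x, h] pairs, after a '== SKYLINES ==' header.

== SKYLINES ==
[[32,6],[35,0]]
[[25,15],[28,0],[32,6],[35,0]]
[[25,15],[28,6],[31,0],[32,6],[35,0]]
[[25,15],[28,6],[31,4],[32,6],[35,4],[42,0]]
[[25,15],[28,6],[37,4],[42,0]]
[[24,6],[25,15],[28,6],[37,4],[42,0]]
[[24,6],[25,15],[28,6],[37,4],[42,0]]
[[24,6],[25,15],[28,6],[37,4],[42,0],[43,12],[50,0]]
[[24,6],[25,15],[28,6],[32,14],[38,4],[42,0],[43,12],[50,0]]
[[24,6],[25,15],[28,6],[32,14],[38,4],[42,0],[43,12],[50,0]]
[[12,5],[15,0],[24,6],[25,15],[28,6],[32,14],[38,4],[42,0],[43,12],[50,0]]
[[12,5],[15,0],[24,6],[25,15],[28,6],[32,14],[38,4],[42,0],[43,12],[50,0]]
[[12,5],[15,0],[24,6],[25,15],[28,6],[32,14],[38,4],[42,0],[43,12],[50,0]]
[[12,5],[15,0],[24,6],[25,15],[28,6],[32,14],[38,4],[42,5],[43,12],[50,0]]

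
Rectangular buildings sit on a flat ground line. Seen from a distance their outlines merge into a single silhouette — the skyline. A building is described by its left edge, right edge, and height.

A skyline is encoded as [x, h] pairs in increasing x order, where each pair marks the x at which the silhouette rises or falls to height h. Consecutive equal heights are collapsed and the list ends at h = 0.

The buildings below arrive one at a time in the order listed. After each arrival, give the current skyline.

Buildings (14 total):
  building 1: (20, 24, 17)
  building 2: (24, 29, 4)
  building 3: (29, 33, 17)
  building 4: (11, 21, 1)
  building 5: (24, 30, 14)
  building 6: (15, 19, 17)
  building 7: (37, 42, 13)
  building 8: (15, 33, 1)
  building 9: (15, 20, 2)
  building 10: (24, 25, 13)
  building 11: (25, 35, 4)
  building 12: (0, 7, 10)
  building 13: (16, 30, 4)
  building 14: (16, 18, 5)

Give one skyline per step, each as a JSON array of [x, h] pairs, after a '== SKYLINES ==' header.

== SKYLINES ==
[[20,17],[24,0]]
[[20,17],[24,4],[29,0]]
[[20,17],[24,4],[29,17],[33,0]]
[[11,1],[20,17],[24,4],[29,17],[33,0]]
[[11,1],[20,17],[24,14],[29,17],[33,0]]
[[11,1],[15,17],[19,1],[20,17],[24,14],[29,17],[33,0]]
[[11,1],[15,17],[19,1],[20,17],[24,14],[29,17],[33,0],[37,13],[42,0]]
[[11,1],[15,17],[19,1],[20,17],[24,14],[29,17],[33,0],[37,13],[42,0]]
[[11,1],[15,17],[19,2],[20,17],[24,14],[29,17],[33,0],[37,13],[42,0]]
[[11,1],[15,17],[19,2],[20,17],[24,14],[29,17],[33,0],[37,13],[42,0]]
[[11,1],[15,17],[19,2],[20,17],[24,14],[29,17],[33,4],[35,0],[37,13],[42,0]]
[[0,10],[7,0],[11,1],[15,17],[19,2],[20,17],[24,14],[29,17],[33,4],[35,0],[37,13],[42,0]]
[[0,10],[7,0],[11,1],[15,17],[19,4],[20,17],[24,14],[29,17],[33,4],[35,0],[37,13],[42,0]]
[[0,10],[7,0],[11,1],[15,17],[19,4],[20,17],[24,14],[29,17],[33,4],[35,0],[37,13],[42,0]]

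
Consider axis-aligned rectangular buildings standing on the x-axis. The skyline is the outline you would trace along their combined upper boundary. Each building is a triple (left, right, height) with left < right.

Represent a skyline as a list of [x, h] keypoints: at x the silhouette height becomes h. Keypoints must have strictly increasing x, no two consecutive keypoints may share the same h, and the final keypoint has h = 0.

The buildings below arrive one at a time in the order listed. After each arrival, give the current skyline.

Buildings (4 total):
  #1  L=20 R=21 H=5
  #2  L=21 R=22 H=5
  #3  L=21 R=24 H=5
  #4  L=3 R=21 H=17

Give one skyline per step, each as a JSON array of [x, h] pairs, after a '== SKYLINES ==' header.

== SKYLINES ==
[[20,5],[21,0]]
[[20,5],[22,0]]
[[20,5],[24,0]]
[[3,17],[21,5],[24,0]]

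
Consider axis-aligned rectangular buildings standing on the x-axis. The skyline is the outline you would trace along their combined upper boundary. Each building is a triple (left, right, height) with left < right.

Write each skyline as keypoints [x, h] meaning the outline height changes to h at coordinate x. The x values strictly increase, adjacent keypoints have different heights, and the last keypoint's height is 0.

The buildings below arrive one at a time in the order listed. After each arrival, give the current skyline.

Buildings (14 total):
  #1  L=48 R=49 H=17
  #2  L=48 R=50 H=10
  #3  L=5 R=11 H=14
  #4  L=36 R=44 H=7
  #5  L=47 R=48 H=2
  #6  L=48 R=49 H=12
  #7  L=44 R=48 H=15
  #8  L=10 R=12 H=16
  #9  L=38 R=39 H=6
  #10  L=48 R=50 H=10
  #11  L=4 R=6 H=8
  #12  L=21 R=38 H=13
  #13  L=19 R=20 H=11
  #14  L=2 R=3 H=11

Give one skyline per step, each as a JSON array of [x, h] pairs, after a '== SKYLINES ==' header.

== SKYLINES ==
[[48,17],[49,0]]
[[48,17],[49,10],[50,0]]
[[5,14],[11,0],[48,17],[49,10],[50,0]]
[[5,14],[11,0],[36,7],[44,0],[48,17],[49,10],[50,0]]
[[5,14],[11,0],[36,7],[44,0],[47,2],[48,17],[49,10],[50,0]]
[[5,14],[11,0],[36,7],[44,0],[47,2],[48,17],[49,10],[50,0]]
[[5,14],[11,0],[36,7],[44,15],[48,17],[49,10],[50,0]]
[[5,14],[10,16],[12,0],[36,7],[44,15],[48,17],[49,10],[50,0]]
[[5,14],[10,16],[12,0],[36,7],[44,15],[48,17],[49,10],[50,0]]
[[5,14],[10,16],[12,0],[36,7],[44,15],[48,17],[49,10],[50,0]]
[[4,8],[5,14],[10,16],[12,0],[36,7],[44,15],[48,17],[49,10],[50,0]]
[[4,8],[5,14],[10,16],[12,0],[21,13],[38,7],[44,15],[48,17],[49,10],[50,0]]
[[4,8],[5,14],[10,16],[12,0],[19,11],[20,0],[21,13],[38,7],[44,15],[48,17],[49,10],[50,0]]
[[2,11],[3,0],[4,8],[5,14],[10,16],[12,0],[19,11],[20,0],[21,13],[38,7],[44,15],[48,17],[49,10],[50,0]]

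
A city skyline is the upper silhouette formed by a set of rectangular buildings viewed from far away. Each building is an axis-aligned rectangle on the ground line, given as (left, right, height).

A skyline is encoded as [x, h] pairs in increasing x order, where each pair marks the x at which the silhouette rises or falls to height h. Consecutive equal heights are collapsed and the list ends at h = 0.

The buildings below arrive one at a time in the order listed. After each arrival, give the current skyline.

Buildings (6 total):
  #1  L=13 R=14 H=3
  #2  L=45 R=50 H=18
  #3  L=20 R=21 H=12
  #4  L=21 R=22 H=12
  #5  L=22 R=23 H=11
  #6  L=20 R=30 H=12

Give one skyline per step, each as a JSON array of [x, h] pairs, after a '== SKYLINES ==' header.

== SKYLINES ==
[[13,3],[14,0]]
[[13,3],[14,0],[45,18],[50,0]]
[[13,3],[14,0],[20,12],[21,0],[45,18],[50,0]]
[[13,3],[14,0],[20,12],[22,0],[45,18],[50,0]]
[[13,3],[14,0],[20,12],[22,11],[23,0],[45,18],[50,0]]
[[13,3],[14,0],[20,12],[30,0],[45,18],[50,0]]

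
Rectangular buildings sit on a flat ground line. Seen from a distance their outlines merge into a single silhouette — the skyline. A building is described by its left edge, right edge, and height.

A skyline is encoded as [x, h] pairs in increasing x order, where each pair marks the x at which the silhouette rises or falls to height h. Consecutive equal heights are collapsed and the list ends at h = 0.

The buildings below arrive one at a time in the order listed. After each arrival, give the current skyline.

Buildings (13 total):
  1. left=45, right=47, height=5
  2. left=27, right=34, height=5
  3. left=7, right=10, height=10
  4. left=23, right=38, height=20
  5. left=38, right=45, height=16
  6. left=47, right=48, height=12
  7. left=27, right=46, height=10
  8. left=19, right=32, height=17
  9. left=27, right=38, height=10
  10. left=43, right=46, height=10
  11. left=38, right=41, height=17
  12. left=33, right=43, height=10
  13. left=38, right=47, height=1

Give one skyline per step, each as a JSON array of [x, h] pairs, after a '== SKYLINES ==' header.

== SKYLINES ==
[[45,5],[47,0]]
[[27,5],[34,0],[45,5],[47,0]]
[[7,10],[10,0],[27,5],[34,0],[45,5],[47,0]]
[[7,10],[10,0],[23,20],[38,0],[45,5],[47,0]]
[[7,10],[10,0],[23,20],[38,16],[45,5],[47,0]]
[[7,10],[10,0],[23,20],[38,16],[45,5],[47,12],[48,0]]
[[7,10],[10,0],[23,20],[38,16],[45,10],[46,5],[47,12],[48,0]]
[[7,10],[10,0],[19,17],[23,20],[38,16],[45,10],[46,5],[47,12],[48,0]]
[[7,10],[10,0],[19,17],[23,20],[38,16],[45,10],[46,5],[47,12],[48,0]]
[[7,10],[10,0],[19,17],[23,20],[38,16],[45,10],[46,5],[47,12],[48,0]]
[[7,10],[10,0],[19,17],[23,20],[38,17],[41,16],[45,10],[46,5],[47,12],[48,0]]
[[7,10],[10,0],[19,17],[23,20],[38,17],[41,16],[45,10],[46,5],[47,12],[48,0]]
[[7,10],[10,0],[19,17],[23,20],[38,17],[41,16],[45,10],[46,5],[47,12],[48,0]]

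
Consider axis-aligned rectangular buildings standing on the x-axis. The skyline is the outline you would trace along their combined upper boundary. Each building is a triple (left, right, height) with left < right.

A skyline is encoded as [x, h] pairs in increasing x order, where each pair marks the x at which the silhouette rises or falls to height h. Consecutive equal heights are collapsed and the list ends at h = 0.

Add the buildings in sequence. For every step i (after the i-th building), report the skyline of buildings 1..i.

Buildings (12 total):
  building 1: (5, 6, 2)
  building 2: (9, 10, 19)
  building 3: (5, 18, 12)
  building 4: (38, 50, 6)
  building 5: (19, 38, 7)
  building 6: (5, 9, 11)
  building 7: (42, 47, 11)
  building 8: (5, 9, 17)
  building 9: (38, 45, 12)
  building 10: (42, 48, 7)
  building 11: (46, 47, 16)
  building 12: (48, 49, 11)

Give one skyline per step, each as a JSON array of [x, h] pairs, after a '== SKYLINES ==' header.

== SKYLINES ==
[[5,2],[6,0]]
[[5,2],[6,0],[9,19],[10,0]]
[[5,12],[9,19],[10,12],[18,0]]
[[5,12],[9,19],[10,12],[18,0],[38,6],[50,0]]
[[5,12],[9,19],[10,12],[18,0],[19,7],[38,6],[50,0]]
[[5,12],[9,19],[10,12],[18,0],[19,7],[38,6],[50,0]]
[[5,12],[9,19],[10,12],[18,0],[19,7],[38,6],[42,11],[47,6],[50,0]]
[[5,17],[9,19],[10,12],[18,0],[19,7],[38,6],[42,11],[47,6],[50,0]]
[[5,17],[9,19],[10,12],[18,0],[19,7],[38,12],[45,11],[47,6],[50,0]]
[[5,17],[9,19],[10,12],[18,0],[19,7],[38,12],[45,11],[47,7],[48,6],[50,0]]
[[5,17],[9,19],[10,12],[18,0],[19,7],[38,12],[45,11],[46,16],[47,7],[48,6],[50,0]]
[[5,17],[9,19],[10,12],[18,0],[19,7],[38,12],[45,11],[46,16],[47,7],[48,11],[49,6],[50,0]]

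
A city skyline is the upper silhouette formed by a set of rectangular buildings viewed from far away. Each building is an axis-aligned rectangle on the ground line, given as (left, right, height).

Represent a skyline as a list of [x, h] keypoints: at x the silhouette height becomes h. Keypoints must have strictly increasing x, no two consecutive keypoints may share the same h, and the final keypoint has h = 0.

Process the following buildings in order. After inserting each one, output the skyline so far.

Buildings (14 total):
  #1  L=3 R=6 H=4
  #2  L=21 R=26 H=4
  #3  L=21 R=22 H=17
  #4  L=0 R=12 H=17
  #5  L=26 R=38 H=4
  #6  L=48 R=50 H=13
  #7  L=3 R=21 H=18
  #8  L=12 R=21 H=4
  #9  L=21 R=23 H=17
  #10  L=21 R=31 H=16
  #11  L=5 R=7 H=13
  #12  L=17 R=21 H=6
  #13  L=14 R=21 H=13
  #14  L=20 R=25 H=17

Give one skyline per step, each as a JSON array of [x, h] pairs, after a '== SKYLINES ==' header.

== SKYLINES ==
[[3,4],[6,0]]
[[3,4],[6,0],[21,4],[26,0]]
[[3,4],[6,0],[21,17],[22,4],[26,0]]
[[0,17],[12,0],[21,17],[22,4],[26,0]]
[[0,17],[12,0],[21,17],[22,4],[38,0]]
[[0,17],[12,0],[21,17],[22,4],[38,0],[48,13],[50,0]]
[[0,17],[3,18],[21,17],[22,4],[38,0],[48,13],[50,0]]
[[0,17],[3,18],[21,17],[22,4],[38,0],[48,13],[50,0]]
[[0,17],[3,18],[21,17],[23,4],[38,0],[48,13],[50,0]]
[[0,17],[3,18],[21,17],[23,16],[31,4],[38,0],[48,13],[50,0]]
[[0,17],[3,18],[21,17],[23,16],[31,4],[38,0],[48,13],[50,0]]
[[0,17],[3,18],[21,17],[23,16],[31,4],[38,0],[48,13],[50,0]]
[[0,17],[3,18],[21,17],[23,16],[31,4],[38,0],[48,13],[50,0]]
[[0,17],[3,18],[21,17],[25,16],[31,4],[38,0],[48,13],[50,0]]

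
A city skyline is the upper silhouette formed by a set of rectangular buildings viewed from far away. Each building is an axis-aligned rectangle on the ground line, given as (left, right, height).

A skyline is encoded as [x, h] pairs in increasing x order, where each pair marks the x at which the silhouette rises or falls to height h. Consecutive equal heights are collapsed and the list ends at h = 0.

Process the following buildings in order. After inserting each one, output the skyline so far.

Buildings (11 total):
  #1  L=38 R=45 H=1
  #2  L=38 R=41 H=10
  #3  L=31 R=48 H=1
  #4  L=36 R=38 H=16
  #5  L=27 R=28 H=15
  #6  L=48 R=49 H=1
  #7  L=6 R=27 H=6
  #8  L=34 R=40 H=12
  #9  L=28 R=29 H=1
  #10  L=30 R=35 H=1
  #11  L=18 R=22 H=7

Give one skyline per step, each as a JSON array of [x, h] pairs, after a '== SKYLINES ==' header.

== SKYLINES ==
[[38,1],[45,0]]
[[38,10],[41,1],[45,0]]
[[31,1],[38,10],[41,1],[48,0]]
[[31,1],[36,16],[38,10],[41,1],[48,0]]
[[27,15],[28,0],[31,1],[36,16],[38,10],[41,1],[48,0]]
[[27,15],[28,0],[31,1],[36,16],[38,10],[41,1],[49,0]]
[[6,6],[27,15],[28,0],[31,1],[36,16],[38,10],[41,1],[49,0]]
[[6,6],[27,15],[28,0],[31,1],[34,12],[36,16],[38,12],[40,10],[41,1],[49,0]]
[[6,6],[27,15],[28,1],[29,0],[31,1],[34,12],[36,16],[38,12],[40,10],[41,1],[49,0]]
[[6,6],[27,15],[28,1],[29,0],[30,1],[34,12],[36,16],[38,12],[40,10],[41,1],[49,0]]
[[6,6],[18,7],[22,6],[27,15],[28,1],[29,0],[30,1],[34,12],[36,16],[38,12],[40,10],[41,1],[49,0]]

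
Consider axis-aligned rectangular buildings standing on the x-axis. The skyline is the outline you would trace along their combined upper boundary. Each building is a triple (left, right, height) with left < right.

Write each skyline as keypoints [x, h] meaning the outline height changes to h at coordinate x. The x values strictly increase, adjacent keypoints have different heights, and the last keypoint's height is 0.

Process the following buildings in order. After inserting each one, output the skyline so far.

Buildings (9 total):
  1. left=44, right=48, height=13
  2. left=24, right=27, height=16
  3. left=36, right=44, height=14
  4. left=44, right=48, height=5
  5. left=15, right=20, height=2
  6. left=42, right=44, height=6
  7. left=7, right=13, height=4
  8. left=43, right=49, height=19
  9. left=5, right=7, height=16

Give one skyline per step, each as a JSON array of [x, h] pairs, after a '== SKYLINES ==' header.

== SKYLINES ==
[[44,13],[48,0]]
[[24,16],[27,0],[44,13],[48,0]]
[[24,16],[27,0],[36,14],[44,13],[48,0]]
[[24,16],[27,0],[36,14],[44,13],[48,0]]
[[15,2],[20,0],[24,16],[27,0],[36,14],[44,13],[48,0]]
[[15,2],[20,0],[24,16],[27,0],[36,14],[44,13],[48,0]]
[[7,4],[13,0],[15,2],[20,0],[24,16],[27,0],[36,14],[44,13],[48,0]]
[[7,4],[13,0],[15,2],[20,0],[24,16],[27,0],[36,14],[43,19],[49,0]]
[[5,16],[7,4],[13,0],[15,2],[20,0],[24,16],[27,0],[36,14],[43,19],[49,0]]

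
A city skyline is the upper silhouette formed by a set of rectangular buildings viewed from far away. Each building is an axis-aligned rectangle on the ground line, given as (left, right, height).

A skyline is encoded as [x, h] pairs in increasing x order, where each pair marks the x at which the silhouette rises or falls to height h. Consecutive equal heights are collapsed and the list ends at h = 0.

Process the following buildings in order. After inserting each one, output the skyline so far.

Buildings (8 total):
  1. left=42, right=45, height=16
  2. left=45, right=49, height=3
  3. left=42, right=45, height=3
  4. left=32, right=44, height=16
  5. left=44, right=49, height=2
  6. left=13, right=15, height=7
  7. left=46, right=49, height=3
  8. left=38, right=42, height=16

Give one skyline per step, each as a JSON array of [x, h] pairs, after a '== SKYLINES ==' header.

== SKYLINES ==
[[42,16],[45,0]]
[[42,16],[45,3],[49,0]]
[[42,16],[45,3],[49,0]]
[[32,16],[45,3],[49,0]]
[[32,16],[45,3],[49,0]]
[[13,7],[15,0],[32,16],[45,3],[49,0]]
[[13,7],[15,0],[32,16],[45,3],[49,0]]
[[13,7],[15,0],[32,16],[45,3],[49,0]]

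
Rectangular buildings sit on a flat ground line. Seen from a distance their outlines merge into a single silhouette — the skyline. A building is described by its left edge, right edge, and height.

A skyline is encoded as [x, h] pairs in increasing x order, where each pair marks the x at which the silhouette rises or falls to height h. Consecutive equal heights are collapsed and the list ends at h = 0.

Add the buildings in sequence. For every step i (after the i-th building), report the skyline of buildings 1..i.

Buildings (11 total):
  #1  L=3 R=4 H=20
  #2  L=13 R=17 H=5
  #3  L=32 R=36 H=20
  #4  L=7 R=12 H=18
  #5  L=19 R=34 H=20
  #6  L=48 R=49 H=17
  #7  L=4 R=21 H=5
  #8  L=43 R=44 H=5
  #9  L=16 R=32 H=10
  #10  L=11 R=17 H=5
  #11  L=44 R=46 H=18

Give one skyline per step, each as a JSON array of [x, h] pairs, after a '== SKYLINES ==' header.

== SKYLINES ==
[[3,20],[4,0]]
[[3,20],[4,0],[13,5],[17,0]]
[[3,20],[4,0],[13,5],[17,0],[32,20],[36,0]]
[[3,20],[4,0],[7,18],[12,0],[13,5],[17,0],[32,20],[36,0]]
[[3,20],[4,0],[7,18],[12,0],[13,5],[17,0],[19,20],[36,0]]
[[3,20],[4,0],[7,18],[12,0],[13,5],[17,0],[19,20],[36,0],[48,17],[49,0]]
[[3,20],[4,5],[7,18],[12,5],[19,20],[36,0],[48,17],[49,0]]
[[3,20],[4,5],[7,18],[12,5],[19,20],[36,0],[43,5],[44,0],[48,17],[49,0]]
[[3,20],[4,5],[7,18],[12,5],[16,10],[19,20],[36,0],[43,5],[44,0],[48,17],[49,0]]
[[3,20],[4,5],[7,18],[12,5],[16,10],[19,20],[36,0],[43,5],[44,0],[48,17],[49,0]]
[[3,20],[4,5],[7,18],[12,5],[16,10],[19,20],[36,0],[43,5],[44,18],[46,0],[48,17],[49,0]]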